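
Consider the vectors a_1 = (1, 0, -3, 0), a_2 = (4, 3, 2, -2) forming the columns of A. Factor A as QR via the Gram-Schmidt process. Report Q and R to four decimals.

Q = [[0.3162, 0.7356], [0.0000, 0.5254], [-0.9487, 0.2452], [0.0000, -0.3503]], R = [[3.1623, -0.6325], [0.0000, 5.7096]]

q_1 = a_1/‖a_1‖ = (1, 0, -3, 0)/3.1623 = (0.3162, 0.0000, -0.9487, 0.0000).
r_{12} = q_1·a_2 = -0.6325.
u_2 = a_2 + 0.6325·q_1 = (4.2000, 3.0000, 1.4000, -2.0000).
‖u_2‖ = 5.7096, so q_2 = (0.7356, 0.5254, 0.2452, -0.3503).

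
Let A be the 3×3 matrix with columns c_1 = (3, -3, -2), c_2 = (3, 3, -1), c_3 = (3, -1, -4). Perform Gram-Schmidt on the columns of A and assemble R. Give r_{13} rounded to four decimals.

e_1 = c_1/‖c_1‖ = (3, -3, -2)/4.6904 = (0.6396, -0.6396, -0.4264).
r_{13} = e_1·c_3 = 4.2640.

r_{13} = 4.2640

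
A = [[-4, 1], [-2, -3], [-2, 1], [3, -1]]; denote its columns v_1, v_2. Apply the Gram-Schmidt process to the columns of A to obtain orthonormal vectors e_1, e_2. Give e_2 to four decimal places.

v_1 = (-4, -2, -2, 3); ‖v_1‖ = 5.7446, so e_1 = (-0.6963, -0.3482, -0.3482, 0.5222).
e_1·v_2 = (-0.6963)·1 + (-0.3482)·(-3) + (-0.3482)·1 + 0.5222·(-1) = -0.5222.
u_2 = v_2 + 0.5222·e_1 = (0.6364, -3.1818, 0.8182, -0.7273).
‖u_2‖ = 3.4245, so e_2 = (0.1858, -0.9291, 0.2389, -0.2124).

e_2 = (0.1858, -0.9291, 0.2389, -0.2124)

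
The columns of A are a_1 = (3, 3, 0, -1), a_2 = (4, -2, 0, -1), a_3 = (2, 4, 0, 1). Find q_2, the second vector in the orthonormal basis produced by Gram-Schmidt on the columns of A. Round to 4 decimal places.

q_2 = (0.6745, -0.7235, 0.0000, -0.1472)

q_1 = a_1/‖a_1‖ = (3, 3, 0, -1)/4.3589 = (0.6882, 0.6882, 0.0000, -0.2294).
r_{12} = q_1·a_2 = 1.6059.
u_2 = a_2 − 1.6059·q_1 = (2.8947, -3.1053, 0.0000, -0.6316).
‖u_2‖ = 4.2920, so q_2 = (0.6745, -0.7235, 0.0000, -0.1472).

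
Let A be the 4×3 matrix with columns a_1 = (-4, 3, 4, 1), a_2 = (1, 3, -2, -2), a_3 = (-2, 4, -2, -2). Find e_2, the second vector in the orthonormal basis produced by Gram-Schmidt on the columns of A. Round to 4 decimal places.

e_2 = (0.1256, 0.8047, -0.3653, -0.4509)

e_1 = a_1/‖a_1‖ = (-4, 3, 4, 1)/6.4807 = (-0.6172, 0.4629, 0.6172, 0.1543).
r_{12} = e_1·a_2 = -0.7715.
u_2 = a_2 + 0.7715·e_1 = (0.5238, 3.3571, -1.5238, -1.8810).
‖u_2‖ = 4.1719, so e_2 = (0.1256, 0.8047, -0.3653, -0.4509).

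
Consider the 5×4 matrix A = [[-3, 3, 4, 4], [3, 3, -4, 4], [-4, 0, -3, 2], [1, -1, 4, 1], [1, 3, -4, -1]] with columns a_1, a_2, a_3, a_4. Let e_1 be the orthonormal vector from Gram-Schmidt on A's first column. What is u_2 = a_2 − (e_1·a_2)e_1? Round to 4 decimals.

a_1 = (-3, 3, -4, 1, 1); ‖a_1‖ = 6.0000, so e_1 = (-0.5000, 0.5000, -0.6667, 0.1667, 0.1667).
e_1·a_2 = (-0.5000)·3 + 0.5000·3 + (-0.6667)·0 + 0.1667·(-1) + 0.1667·3 = 0.3333.
u_2 = a_2 − 0.3333·e_1 = (3.1667, 2.8333, 0.2222, -1.0556, 2.9444).

u_2 = (3.1667, 2.8333, 0.2222, -1.0556, 2.9444)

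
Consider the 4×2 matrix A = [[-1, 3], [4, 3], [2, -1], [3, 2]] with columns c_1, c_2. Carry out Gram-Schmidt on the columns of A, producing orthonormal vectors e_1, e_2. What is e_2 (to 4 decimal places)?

e_2 = (0.8239, 0.3040, -0.4479, 0.1680)

e_1 = c_1/‖c_1‖ = (-1, 4, 2, 3)/5.4772 = (-0.1826, 0.7303, 0.3651, 0.5477).
r_{12} = e_1·c_2 = 2.3735.
u_2 = c_2 − 2.3735·e_1 = (3.4333, 1.2667, -1.8667, 0.7000).
‖u_2‖ = 4.1673, so e_2 = (0.8239, 0.3040, -0.4479, 0.1680).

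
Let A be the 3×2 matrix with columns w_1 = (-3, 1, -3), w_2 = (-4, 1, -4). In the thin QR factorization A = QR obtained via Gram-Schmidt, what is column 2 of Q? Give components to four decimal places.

q_1 = w_1/‖w_1‖ = (-3, 1, -3)/4.3589 = (-0.6882, 0.2294, -0.6882).
r_{12} = q_1·w_2 = 5.7354.
u_2 = w_2 − 5.7354·q_1 = (-0.0526, -0.3158, -0.0526).
‖u_2‖ = 0.3244, so q_2 = (-0.1622, -0.9733, -0.1622).

q_2 = (-0.1622, -0.9733, -0.1622)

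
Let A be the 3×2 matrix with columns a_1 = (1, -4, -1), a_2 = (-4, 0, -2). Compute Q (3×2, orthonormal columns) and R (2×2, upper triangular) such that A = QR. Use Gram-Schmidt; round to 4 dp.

a_1 = (1, -4, -1); ‖a_1‖ = 4.2426, so q_1 = (0.2357, -0.9428, -0.2357).
q_1·a_2 = 0.2357·(-4) + (-0.9428)·0 + (-0.2357)·(-2) = -0.4714.
u_2 = a_2 + 0.4714·q_1 = (-3.8889, -0.4444, -2.1111).
‖u_2‖ = 4.4472, so q_2 = (-0.8745, -0.0999, -0.4747).

Q = [[0.2357, -0.8745], [-0.9428, -0.0999], [-0.2357, -0.4747]], R = [[4.2426, -0.4714], [0.0000, 4.4472]]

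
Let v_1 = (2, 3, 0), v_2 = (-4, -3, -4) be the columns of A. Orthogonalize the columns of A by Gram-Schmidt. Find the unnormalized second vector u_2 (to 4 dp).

v_1 = (2, 3, 0); ‖v_1‖ = 3.6056, so e_1 = (0.5547, 0.8321, 0.0000).
e_1·v_2 = 0.5547·(-4) + 0.8321·(-3) + 0.0000·(-4) = -4.7150.
u_2 = v_2 + 4.7150·e_1 = (-1.3846, 0.9231, -4.0000).

u_2 = (-1.3846, 0.9231, -4.0000)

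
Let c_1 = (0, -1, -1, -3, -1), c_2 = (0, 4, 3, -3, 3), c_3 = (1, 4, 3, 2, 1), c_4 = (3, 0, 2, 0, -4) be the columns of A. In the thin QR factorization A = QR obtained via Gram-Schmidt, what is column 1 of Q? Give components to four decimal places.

c_1 = (0, -1, -1, -3, -1); ‖c_1‖ = 3.4641, so q_1 = (0.0000, -0.2887, -0.2887, -0.8660, -0.2887).

q_1 = (0.0000, -0.2887, -0.2887, -0.8660, -0.2887)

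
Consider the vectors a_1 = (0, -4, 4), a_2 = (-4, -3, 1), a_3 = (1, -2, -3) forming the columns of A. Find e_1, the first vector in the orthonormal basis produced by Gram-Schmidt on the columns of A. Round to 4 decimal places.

e_1 = (0.0000, -0.7071, 0.7071)

a_1 = (0, -4, 4); ‖a_1‖ = 5.6569, so e_1 = (0.0000, -0.7071, 0.7071).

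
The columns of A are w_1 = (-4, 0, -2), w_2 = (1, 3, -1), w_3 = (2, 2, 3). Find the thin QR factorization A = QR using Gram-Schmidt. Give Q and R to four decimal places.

w_1 = (-4, 0, -2); ‖w_1‖ = 4.4721, so q_1 = (-0.8944, 0.0000, -0.4472).
q_1·w_2 = (-0.8944)·1 + 0.0000·3 + (-0.4472)·(-1) = -0.4472.
u_2 = w_2 + 0.4472·q_1 = (0.6000, 3.0000, -1.2000).
‖u_2‖ = 3.2863, so q_2 = (0.1826, 0.9129, -0.3651).
q_1·w_3 = (-0.8944)·2 + 0.0000·2 + (-0.4472)·3 = -3.1305; q_2·w_3 = 0.1826·2 + 0.9129·2 + (-0.3651)·3 = 1.0954.
u_3 = w_3 + 3.1305·q_1 − 1.0954·q_2 = (-1.0000, 1.0000, 2.0000).
‖u_3‖ = 2.4495, so q_3 = (-0.4082, 0.4082, 0.8165).

Q = [[-0.8944, 0.1826, -0.4082], [0.0000, 0.9129, 0.4082], [-0.4472, -0.3651, 0.8165]], R = [[4.4721, -0.4472, -3.1305], [0.0000, 3.2863, 1.0954], [0.0000, 0.0000, 2.4495]]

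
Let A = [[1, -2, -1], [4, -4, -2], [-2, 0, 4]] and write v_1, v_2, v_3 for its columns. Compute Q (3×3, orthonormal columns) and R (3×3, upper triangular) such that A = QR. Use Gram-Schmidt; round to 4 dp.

Q = [[0.2182, -0.5345, -0.8165], [0.8729, -0.2673, 0.4082], [-0.4364, -0.8018, 0.4082]], R = [[4.5826, -3.9279, -3.7097], [0.0000, 2.1381, -2.1381], [0.0000, 0.0000, 1.6330]]

v_1 = (1, 4, -2); ‖v_1‖ = 4.5826, so e_1 = (0.2182, 0.8729, -0.4364).
e_1·v_2 = 0.2182·(-2) + 0.8729·(-4) + (-0.4364)·0 = -3.9279.
u_2 = v_2 + 3.9279·e_1 = (-1.1429, -0.5714, -1.7143).
‖u_2‖ = 2.1381, so e_2 = (-0.5345, -0.2673, -0.8018).
e_1·v_3 = 0.2182·(-1) + 0.8729·(-2) + (-0.4364)·4 = -3.7097; e_2·v_3 = (-0.5345)·(-1) + (-0.2673)·(-2) + (-0.8018)·4 = -2.1381.
u_3 = v_3 + 3.7097·e_1 + 2.1381·e_2 = (-1.3333, 0.6667, 0.6667).
‖u_3‖ = 1.6330, so e_3 = (-0.8165, 0.4082, 0.4082).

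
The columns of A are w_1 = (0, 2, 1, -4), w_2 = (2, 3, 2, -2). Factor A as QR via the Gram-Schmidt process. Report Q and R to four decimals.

q_1 = w_1/‖w_1‖ = (0, 2, 1, -4)/4.5826 = (0.0000, 0.4364, 0.2182, -0.8729).
r_{12} = q_1·w_2 = 3.4915.
u_2 = w_2 − 3.4915·q_1 = (2.0000, 1.4762, 1.2381, 1.0476).
‖u_2‖ = 2.9681, so q_2 = (0.6738, 0.4974, 0.4171, 0.3530).

Q = [[0.0000, 0.6738], [0.4364, 0.4974], [0.2182, 0.4171], [-0.8729, 0.3530]], R = [[4.5826, 3.4915], [0.0000, 2.9681]]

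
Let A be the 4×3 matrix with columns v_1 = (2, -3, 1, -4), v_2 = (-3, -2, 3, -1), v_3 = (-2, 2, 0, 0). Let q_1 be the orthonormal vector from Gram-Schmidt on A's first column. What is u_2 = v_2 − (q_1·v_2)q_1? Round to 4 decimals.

u_2 = (-3.4667, -1.3000, 2.7667, -0.0667)

q_1 = v_1/‖v_1‖ = (2, -3, 1, -4)/5.4772 = (0.3651, -0.5477, 0.1826, -0.7303).
r_{12} = q_1·v_2 = 1.2780.
u_2 = v_2 − 1.2780·q_1 = (-3.4667, -1.3000, 2.7667, -0.0667).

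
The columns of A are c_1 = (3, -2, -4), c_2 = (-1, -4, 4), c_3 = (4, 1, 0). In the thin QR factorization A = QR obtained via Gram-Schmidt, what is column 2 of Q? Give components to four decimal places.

e_2 = (0.0257, -0.8863, 0.4624)

c_1 = (3, -2, -4); ‖c_1‖ = 5.3852, so e_1 = (0.5571, -0.3714, -0.7428).
e_1·c_2 = 0.5571·(-1) + (-0.3714)·(-4) + (-0.7428)·4 = -2.0426.
u_2 = c_2 + 2.0426·e_1 = (0.1379, -4.7586, 2.4828).
‖u_2‖ = 5.3691, so e_2 = (0.0257, -0.8863, 0.4624).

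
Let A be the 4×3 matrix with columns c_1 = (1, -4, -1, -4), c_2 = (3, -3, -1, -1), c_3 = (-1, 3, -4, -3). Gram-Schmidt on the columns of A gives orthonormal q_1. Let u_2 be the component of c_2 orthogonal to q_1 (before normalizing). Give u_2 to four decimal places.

q_1 = c_1/‖c_1‖ = (1, -4, -1, -4)/5.8310 = (0.1715, -0.6860, -0.1715, -0.6860).
r_{12} = q_1·c_2 = 3.4300.
u_2 = c_2 − 3.4300·q_1 = (2.4118, -0.6471, -0.4118, 1.3529).

u_2 = (2.4118, -0.6471, -0.4118, 1.3529)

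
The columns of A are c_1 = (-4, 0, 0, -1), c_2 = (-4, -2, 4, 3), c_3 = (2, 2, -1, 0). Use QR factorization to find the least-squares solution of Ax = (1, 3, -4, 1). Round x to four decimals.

c_1 = (-4, 0, 0, -1); ‖c_1‖ = 4.1231, so e_1 = (-0.9701, 0.0000, 0.0000, -0.2425).
e_1·c_2 = (-0.9701)·(-4) + 0.0000·(-2) + 0.0000·4 + (-0.2425)·3 = 3.1530.
u_2 = c_2 − 3.1530·e_1 = (-0.9412, -2.0000, 4.0000, 3.7647).
‖u_2‖ = 5.9210, so e_2 = (-0.1590, -0.3378, 0.6756, 0.6358).
e_1·c_3 = (-0.9701)·2 + 0.0000·2 + 0.0000·(-1) + (-0.2425)·0 = -1.9403; e_2·c_3 = (-0.1590)·2 + (-0.3378)·2 + 0.6756·(-1) + 0.6358·0 = -1.6690.
u_3 = c_3 + 1.9403·e_1 + 1.6690·e_2 = (-0.1477, 1.4362, 0.1275, 0.5906).
‖u_3‖ = 1.5651, so e_3 = (-0.0943, 0.9176, 0.0815, 0.3773).
Qᵀb = (-1.2127, -3.2387, 2.7101).
Back-substitute: x_3 = 2.7101/1.5651 = 1.7315.
x_2 = (-3.2387 + 1.6690·1.7315)/5.9210 = -0.0589.
x_1 = (-1.2127 − 3.1530·(-0.0589) + 1.9403·1.7315)/4.1231 = 0.5658.

x = (0.5658, -0.0589, 1.7315)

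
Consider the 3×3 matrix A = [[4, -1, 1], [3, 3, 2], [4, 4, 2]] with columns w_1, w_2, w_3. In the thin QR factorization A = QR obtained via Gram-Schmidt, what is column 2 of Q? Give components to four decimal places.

w_1 = (4, 3, 4); ‖w_1‖ = 6.4031, so q_1 = (0.6247, 0.4685, 0.6247).
q_1·w_2 = 0.6247·(-1) + 0.4685·3 + 0.6247·4 = 3.2796.
u_2 = w_2 − 3.2796·q_1 = (-3.0488, 1.4634, 1.9512).
‖u_2‖ = 3.9043, so q_2 = (-0.7809, 0.3748, 0.4998).

q_2 = (-0.7809, 0.3748, 0.4998)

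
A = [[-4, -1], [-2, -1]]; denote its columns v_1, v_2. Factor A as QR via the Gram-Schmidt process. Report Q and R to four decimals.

v_1 = (-4, -2); ‖v_1‖ = 4.4721, so e_1 = (-0.8944, -0.4472).
e_1·v_2 = (-0.8944)·(-1) + (-0.4472)·(-1) = 1.3416.
u_2 = v_2 − 1.3416·e_1 = (0.2000, -0.4000).
‖u_2‖ = 0.4472, so e_2 = (0.4472, -0.8944).

Q = [[-0.8944, 0.4472], [-0.4472, -0.8944]], R = [[4.4721, 1.3416], [0.0000, 0.4472]]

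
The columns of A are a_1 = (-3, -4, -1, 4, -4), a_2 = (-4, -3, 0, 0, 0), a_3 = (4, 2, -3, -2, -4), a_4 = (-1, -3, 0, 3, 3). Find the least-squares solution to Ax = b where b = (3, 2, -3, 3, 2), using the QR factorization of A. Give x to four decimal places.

a_1 = (-3, -4, -1, 4, -4); ‖a_1‖ = 7.6158, so q_1 = (-0.3939, -0.5252, -0.1313, 0.5252, -0.5252).
q_1·a_2 = (-0.3939)·(-4) + (-0.5252)·(-3) + (-0.1313)·0 + 0.5252·0 + (-0.5252)·0 = 3.1514.
u_2 = a_2 − 3.1514·q_1 = (-2.7586, -1.3448, 0.4138, -1.6552, 1.6552).
‖u_2‖ = 3.8819, so q_2 = (-0.7106, -0.3464, 0.1066, -0.4264, 0.4264).
q_1·a_3 = (-0.3939)·4 + (-0.5252)·2 + (-0.1313)·(-3) + 0.5252·(-2) + (-0.5252)·(-4) = -1.1818; q_2·a_3 = (-0.7106)·4 + (-0.3464)·2 + 0.1066·(-3) + (-0.4264)·(-2) + 0.4264·(-4) = -4.7080.
u_3 = a_3 + 1.1818·q_1 + 4.7080·q_2 = (0.1888, -0.2517, -2.6533, -3.3867, -2.6133).
‖u_3‖ = 5.0436, so q_3 = (0.0374, -0.0499, -0.5261, -0.6715, -0.5181).
q_1·a_4 = (-0.3939)·(-1) + (-0.5252)·(-3) + (-0.1313)·0 + 0.5252·3 + (-0.5252)·3 = 1.9696; q_2·a_4 = (-0.7106)·(-1) + (-0.3464)·(-3) + 0.1066·0 + (-0.4264)·3 + 0.4264·3 = 1.7500; q_3·a_4 = 0.0374·(-1) + (-0.0499)·(-3) + (-0.5261)·0 + (-0.6715)·3 + (-0.5181)·3 = -3.4566.
u_4 = a_4 − 1.9696·q_1 − 1.7500·q_2 + 3.4566·q_3 = (1.1488, -1.5318, -1.7463, 0.3906, 1.4974).
‖u_4‖ = 3.0184, so q_4 = (0.3806, -0.5075, -0.5786, 0.1294, 0.4961).
Qᵀb = (-1.3131, -3.5710, -1.4600, 3.2430).
Back-substitute: x_4 = 3.2430/3.0184 = 1.0744.
x_3 = (-1.4600 + 3.4566·1.0744)/5.0436 = 0.4469.
x_2 = (-3.5710 + 4.7080·0.4469 − 1.7500·1.0744)/3.8819 = -0.8623.
x_1 = (-1.3131 − 3.1514·(-0.8623) + 1.1818·0.4469 − 1.9696·1.0744)/7.6158 = -0.0241.

x = (-0.0241, -0.8623, 0.4469, 1.0744)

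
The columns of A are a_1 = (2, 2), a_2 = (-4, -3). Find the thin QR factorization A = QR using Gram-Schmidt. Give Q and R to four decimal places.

a_1 = (2, 2); ‖a_1‖ = 2.8284, so e_1 = (0.7071, 0.7071).
e_1·a_2 = 0.7071·(-4) + 0.7071·(-3) = -4.9497.
u_2 = a_2 + 4.9497·e_1 = (-0.5000, 0.5000).
‖u_2‖ = 0.7071, so e_2 = (-0.7071, 0.7071).

Q = [[0.7071, -0.7071], [0.7071, 0.7071]], R = [[2.8284, -4.9497], [0.0000, 0.7071]]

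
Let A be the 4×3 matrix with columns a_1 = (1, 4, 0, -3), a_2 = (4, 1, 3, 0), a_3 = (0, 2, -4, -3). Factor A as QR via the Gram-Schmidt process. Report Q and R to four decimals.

Q = [[0.1961, 0.7610, 0.6124], [0.7845, -0.0476, -0.2699], [0.0000, 0.6183, -0.7266], [-0.5883, 0.1903, -0.1557]], R = [[5.0990, 1.5689, 3.3340], [0.0000, 4.8516, -3.1393], [0.0000, 0.0000, 2.8336]]

a_1 = (1, 4, 0, -3); ‖a_1‖ = 5.0990, so e_1 = (0.1961, 0.7845, 0.0000, -0.5883).
e_1·a_2 = 0.1961·4 + 0.7845·1 + 0.0000·3 + (-0.5883)·0 = 1.5689.
u_2 = a_2 − 1.5689·e_1 = (3.6923, -0.2308, 3.0000, 0.9231).
‖u_2‖ = 4.8516, so e_2 = (0.7610, -0.0476, 0.6183, 0.1903).
e_1·a_3 = 0.1961·0 + 0.7845·2 + 0.0000·(-4) + (-0.5883)·(-3) = 3.3340; e_2·a_3 = 0.7610·0 + (-0.0476)·2 + 0.6183·(-4) + 0.1903·(-3) = -3.1393.
u_3 = a_3 − 3.3340·e_1 + 3.1393·e_2 = (1.7353, -0.7647, -2.0588, -0.4412).
‖u_3‖ = 2.8336, so e_3 = (0.6124, -0.2699, -0.7266, -0.1557).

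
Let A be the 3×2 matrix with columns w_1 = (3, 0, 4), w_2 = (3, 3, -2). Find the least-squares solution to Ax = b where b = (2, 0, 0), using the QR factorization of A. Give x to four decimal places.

x = (0.2295, 0.2623)

w_1 = (3, 0, 4); ‖w_1‖ = 5.0000, so e_1 = (0.6000, 0.0000, 0.8000).
e_1·w_2 = 0.6000·3 + 0.0000·3 + 0.8000·(-2) = 0.2000.
u_2 = w_2 − 0.2000·e_1 = (2.8800, 3.0000, -2.1600).
‖u_2‖ = 4.6861, so e_2 = (0.6146, 0.6402, -0.4609).
Qᵀb = (1.2000, 1.2292).
Back-substitute: x_2 = 1.2292/4.6861 = 0.2623.
x_1 = (1.2000 − 0.2000·0.2623)/5.0000 = 0.2295.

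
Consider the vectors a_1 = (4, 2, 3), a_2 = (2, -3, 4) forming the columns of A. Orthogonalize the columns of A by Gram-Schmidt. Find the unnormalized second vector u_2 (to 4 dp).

a_1 = (4, 2, 3); ‖a_1‖ = 5.3852, so e_1 = (0.7428, 0.3714, 0.5571).
e_1·a_2 = 0.7428·2 + 0.3714·(-3) + 0.5571·4 = 2.5997.
u_2 = a_2 − 2.5997·e_1 = (0.0690, -3.9655, 2.5517).

u_2 = (0.0690, -3.9655, 2.5517)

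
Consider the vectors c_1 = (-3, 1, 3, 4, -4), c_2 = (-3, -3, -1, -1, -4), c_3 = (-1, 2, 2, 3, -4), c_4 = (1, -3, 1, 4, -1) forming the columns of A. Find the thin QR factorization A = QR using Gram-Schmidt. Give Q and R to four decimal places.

Q = [[-0.4201, -0.3768, 0.5449, 0.5548], [0.1400, -0.5861, 0.4483, -0.6228], [0.4201, -0.3349, -0.2571, -0.0572], [0.5601, -0.3872, -0.1529, 0.5440], [-0.5601, -0.5024, -0.6424, -0.0707]], R = [[7.1414, 2.1004, 5.4611, 2.3805], [0.0000, 5.6203, -0.6175, 0.0000], [0.0000, 0.0000, 1.9481, -1.0266], [0.0000, 0.0000, 0.0000, 4.6130]]

c_1 = (-3, 1, 3, 4, -4); ‖c_1‖ = 7.1414, so e_1 = (-0.4201, 0.1400, 0.4201, 0.5601, -0.5601).
e_1·c_2 = (-0.4201)·(-3) + 0.1400·(-3) + 0.4201·(-1) + 0.5601·(-1) + (-0.5601)·(-4) = 2.1004.
u_2 = c_2 − 2.1004·e_1 = (-2.1176, -3.2941, -1.8824, -2.1765, -2.8235).
‖u_2‖ = 5.6203, so e_2 = (-0.3768, -0.5861, -0.3349, -0.3872, -0.5024).
e_1·c_3 = (-0.4201)·(-1) + 0.1400·2 + 0.4201·2 + 0.5601·3 + (-0.5601)·(-4) = 5.4611; e_2·c_3 = (-0.3768)·(-1) + (-0.5861)·2 + (-0.3349)·2 + (-0.3872)·3 + (-0.5024)·(-4) = -0.6175.
u_3 = c_3 − 5.4611·e_1 + 0.6175·e_2 = (1.0615, 0.8734, -0.5009, -0.2980, -1.2514).
‖u_3‖ = 1.9481, so e_3 = (0.5449, 0.4483, -0.2571, -0.1529, -0.6424).
e_1·c_4 = (-0.4201)·1 + 0.1400·(-3) + 0.4201·1 + 0.5601·4 + (-0.5601)·(-1) = 2.3805; e_2·c_4 = (-0.3768)·1 + (-0.5861)·(-3) + (-0.3349)·1 + (-0.3872)·4 + (-0.5024)·(-1) = 0.0000; e_3·c_4 = 0.5449·1 + 0.4483·(-3) + (-0.2571)·1 + (-0.1529)·4 + (-0.6424)·(-1) = -1.0266.
u_4 = c_4 − 2.3805·e_1 − 0.0000·e_2 + 1.0266·e_3 = (2.5594, -2.8731, -0.2640, 2.5096, -0.3261).
‖u_4‖ = 4.6130, so e_4 = (0.5548, -0.6228, -0.0572, 0.5440, -0.0707).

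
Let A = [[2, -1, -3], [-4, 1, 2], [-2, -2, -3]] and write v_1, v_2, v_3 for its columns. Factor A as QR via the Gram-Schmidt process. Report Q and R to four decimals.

v_1 = (2, -4, -2); ‖v_1‖ = 4.8990, so q_1 = (0.4082, -0.8165, -0.4082).
q_1·v_2 = 0.4082·(-1) + (-0.8165)·1 + (-0.4082)·(-2) = -0.4082.
u_2 = v_2 + 0.4082·q_1 = (-0.8333, 0.6667, -2.1667).
‖u_2‖ = 2.4152, so q_2 = (-0.3450, 0.2760, -0.8971).
q_1·v_3 = 0.4082·(-3) + (-0.8165)·2 + (-0.4082)·(-3) = -1.6330; q_2·v_3 = (-0.3450)·(-3) + 0.2760·2 + (-0.8971)·(-3) = 4.2784.
u_3 = v_3 + 1.6330·q_1 − 4.2784·q_2 = (-0.8571, -0.5143, 0.1714).
‖u_3‖ = 1.0142, so q_3 = (-0.8452, -0.5071, 0.1690).

Q = [[0.4082, -0.3450, -0.8452], [-0.8165, 0.2760, -0.5071], [-0.4082, -0.8971, 0.1690]], R = [[4.8990, -0.4082, -1.6330], [0.0000, 2.4152, 4.2784], [0.0000, 0.0000, 1.0142]]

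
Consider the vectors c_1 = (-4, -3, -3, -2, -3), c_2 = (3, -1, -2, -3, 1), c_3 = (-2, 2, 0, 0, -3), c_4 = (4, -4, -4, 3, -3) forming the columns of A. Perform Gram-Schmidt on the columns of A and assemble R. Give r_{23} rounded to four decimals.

c_1 = (-4, -3, -3, -2, -3); ‖c_1‖ = 6.8557, so q_1 = (-0.5835, -0.4376, -0.4376, -0.2917, -0.4376).
q_1·c_2 = (-0.5835)·3 + (-0.4376)·(-1) + (-0.4376)·(-2) + (-0.2917)·(-3) + (-0.4376)·1 = 0.0000.
u_2 = c_2 − 0.0000·q_1 = (3.0000, -1.0000, -2.0000, -3.0000, 1.0000).
‖u_2‖ = 4.8990, so q_2 = (0.6124, -0.2041, -0.4082, -0.6124, 0.2041).
r_{23} = q_2·c_3 = -2.2454.

r_{23} = -2.2454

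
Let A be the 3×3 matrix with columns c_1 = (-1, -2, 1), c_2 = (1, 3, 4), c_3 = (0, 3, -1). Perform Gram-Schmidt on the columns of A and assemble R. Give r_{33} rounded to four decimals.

r_{33} = 1.3197

q_1 = c_1/‖c_1‖ = (-1, -2, 1)/2.4495 = (-0.4082, -0.8165, 0.4082).
r_{12} = q_1·c_2 = -1.2247.
u_2 = c_2 + 1.2247·q_1 = (0.5000, 2.0000, 4.5000).
‖u_2‖ = 4.9497, so q_2 = (0.1010, 0.4041, 0.9091).
r_{13} = q_1·c_3 = -2.8577; r_{23} = q_2·c_3 = 0.3030.
u_3 = c_3 + 2.8577·q_1 − 0.3030·q_2 = (-1.1973, 0.5442, -0.1088).
r_{33} = ‖u_3‖ = 1.3197.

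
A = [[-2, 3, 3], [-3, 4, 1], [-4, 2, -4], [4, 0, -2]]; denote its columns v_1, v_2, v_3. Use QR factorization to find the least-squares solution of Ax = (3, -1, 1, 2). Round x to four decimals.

v_1 = (-2, -3, -4, 4); ‖v_1‖ = 6.7082, so q_1 = (-0.2981, -0.4472, -0.5963, 0.5963).
q_1·v_2 = (-0.2981)·3 + (-0.4472)·4 + (-0.5963)·2 + 0.5963·0 = -3.8759.
u_2 = v_2 + 3.8759·q_1 = (1.8444, 2.2667, -0.3111, 2.3111).
‖u_2‖ = 3.7387, so q_2 = (0.4933, 0.6063, -0.0832, 0.6182).
q_1·v_3 = (-0.2981)·3 + (-0.4472)·1 + (-0.5963)·(-4) + 0.5963·(-2) = -0.1491; q_2·v_3 = 0.4933·3 + 0.6063·1 + (-0.0832)·(-4) + 0.6182·(-2) = 1.1828.
u_3 = v_3 + 0.1491·q_1 − 1.1828·q_2 = (2.3720, 0.2162, -3.9905, -2.6423).
‖u_3‖ = 5.3459, so q_3 = (0.4437, 0.0404, -0.7465, -0.4943).
Qᵀb = (0.1491, 2.0269, -0.4443).
Back-substitute: x_3 = -0.4443/5.3459 = -0.0831.
x_2 = (2.0269 − 1.1828·(-0.0831))/3.7387 = 0.5684.
x_1 = (0.1491 + 3.8759·0.5684 + 0.1491·(-0.0831))/6.7082 = 0.3488.

x = (0.3488, 0.5684, -0.0831)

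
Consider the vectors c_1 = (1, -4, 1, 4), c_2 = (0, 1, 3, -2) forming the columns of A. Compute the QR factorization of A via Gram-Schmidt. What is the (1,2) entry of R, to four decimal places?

r_{12} = -1.5435

c_1 = (1, -4, 1, 4); ‖c_1‖ = 5.8310, so e_1 = (0.1715, -0.6860, 0.1715, 0.6860).
r_{12} = e_1·c_2 = -1.5435.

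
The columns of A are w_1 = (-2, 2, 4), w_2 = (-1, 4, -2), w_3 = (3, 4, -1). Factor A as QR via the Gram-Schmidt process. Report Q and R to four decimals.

Q = [[-0.4082, -0.1826, 0.8944], [0.4082, 0.8398, 0.3578], [0.8165, -0.5112, 0.2683]], R = [[4.8990, 0.4082, -0.4082], [0.0000, 4.5644, 3.3229], [0.0000, 0.0000, 3.8460]]

q_1 = w_1/‖w_1‖ = (-2, 2, 4)/4.8990 = (-0.4082, 0.4082, 0.8165).
r_{12} = q_1·w_2 = 0.4082.
u_2 = w_2 − 0.4082·q_1 = (-0.8333, 3.8333, -2.3333).
‖u_2‖ = 4.5644, so q_2 = (-0.1826, 0.8398, -0.5112).
r_{13} = q_1·w_3 = -0.4082; r_{23} = q_2·w_3 = 3.3229.
u_3 = w_3 + 0.4082·q_1 − 3.3229·q_2 = (3.4400, 1.3760, 1.0320).
‖u_3‖ = 3.8460, so q_3 = (0.8944, 0.3578, 0.2683).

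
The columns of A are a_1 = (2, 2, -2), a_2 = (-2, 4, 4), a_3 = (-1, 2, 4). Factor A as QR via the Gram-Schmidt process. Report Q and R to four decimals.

Q = [[0.5774, -0.2265, 0.7845], [0.5774, 0.7926, -0.1961], [-0.5774, 0.5661, 0.5883]], R = [[3.4641, -1.1547, -1.7321], [0.0000, 5.8878, 4.0762], [0.0000, 0.0000, 1.1767]]

a_1 = (2, 2, -2); ‖a_1‖ = 3.4641, so e_1 = (0.5774, 0.5774, -0.5774).
e_1·a_2 = 0.5774·(-2) + 0.5774·4 + (-0.5774)·4 = -1.1547.
u_2 = a_2 + 1.1547·e_1 = (-1.3333, 4.6667, 3.3333).
‖u_2‖ = 5.8878, so e_2 = (-0.2265, 0.7926, 0.5661).
e_1·a_3 = 0.5774·(-1) + 0.5774·2 + (-0.5774)·4 = -1.7321; e_2·a_3 = (-0.2265)·(-1) + 0.7926·2 + 0.5661·4 = 4.0762.
u_3 = a_3 + 1.7321·e_1 − 4.0762·e_2 = (0.9231, -0.2308, 0.6923).
‖u_3‖ = 1.1767, so e_3 = (0.7845, -0.1961, 0.5883).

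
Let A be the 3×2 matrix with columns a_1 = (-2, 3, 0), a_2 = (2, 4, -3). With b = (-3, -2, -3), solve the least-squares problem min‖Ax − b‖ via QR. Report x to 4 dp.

x = (0.1278, -0.2077)

a_1 = (-2, 3, 0); ‖a_1‖ = 3.6056, so e_1 = (-0.5547, 0.8321, 0.0000).
e_1·a_2 = (-0.5547)·2 + 0.8321·4 + 0.0000·(-3) = 2.2188.
u_2 = a_2 − 2.2188·e_1 = (3.2308, 2.1538, -3.0000).
‖u_2‖ = 4.9068, so e_2 = (0.6584, 0.4389, -0.6114).
Qᵀb = (0.0000, -1.0190).
Back-substitute: x_2 = -1.0190/4.9068 = -0.2077.
x_1 = (0.0000 − 2.2188·(-0.2077))/3.6056 = 0.1278.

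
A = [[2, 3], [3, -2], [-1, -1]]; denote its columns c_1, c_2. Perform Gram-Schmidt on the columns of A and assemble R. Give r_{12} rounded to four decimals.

r_{12} = 0.2673

c_1 = (2, 3, -1); ‖c_1‖ = 3.7417, so e_1 = (0.5345, 0.8018, -0.2673).
r_{12} = e_1·c_2 = 0.2673.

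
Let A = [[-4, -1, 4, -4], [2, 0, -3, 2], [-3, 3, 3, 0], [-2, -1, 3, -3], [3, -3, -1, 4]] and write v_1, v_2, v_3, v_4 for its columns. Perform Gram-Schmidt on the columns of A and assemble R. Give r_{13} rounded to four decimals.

r_{13} = -6.1721

v_1 = (-4, 2, -3, -2, 3); ‖v_1‖ = 6.4807, so e_1 = (-0.6172, 0.3086, -0.4629, -0.3086, 0.4629).
r_{13} = e_1·v_3 = -6.1721.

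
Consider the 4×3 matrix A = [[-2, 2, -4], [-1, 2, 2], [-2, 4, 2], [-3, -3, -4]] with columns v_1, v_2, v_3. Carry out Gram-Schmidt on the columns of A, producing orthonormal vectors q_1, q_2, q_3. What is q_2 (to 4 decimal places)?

q_2 = (0.2569, 0.3063, 0.6126, -0.6818)

q_1 = v_1/‖v_1‖ = (-2, -1, -2, -3)/4.2426 = (-0.4714, -0.2357, -0.4714, -0.7071).
r_{12} = q_1·v_2 = -1.1785.
u_2 = v_2 + 1.1785·q_1 = (1.4444, 1.7222, 3.4444, -3.8333).
‖u_2‖ = 5.6224, so q_2 = (0.2569, 0.3063, 0.6126, -0.6818).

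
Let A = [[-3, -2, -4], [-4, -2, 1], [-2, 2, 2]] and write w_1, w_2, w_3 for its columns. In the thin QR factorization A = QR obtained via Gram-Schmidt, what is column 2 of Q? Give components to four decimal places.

e_2 = (-0.3302, -0.2122, 0.9197)

w_1 = (-3, -4, -2); ‖w_1‖ = 5.3852, so e_1 = (-0.5571, -0.7428, -0.3714).
e_1·w_2 = (-0.5571)·(-2) + (-0.7428)·(-2) + (-0.3714)·2 = 1.8570.
u_2 = w_2 − 1.8570·e_1 = (-0.9655, -0.6207, 2.6897).
‖u_2‖ = 2.9243, so e_2 = (-0.3302, -0.2122, 0.9197).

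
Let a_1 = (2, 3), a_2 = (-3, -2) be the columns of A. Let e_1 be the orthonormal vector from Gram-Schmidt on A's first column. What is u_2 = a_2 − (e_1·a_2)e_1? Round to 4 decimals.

u_2 = (-1.1538, 0.7692)

a_1 = (2, 3); ‖a_1‖ = 3.6056, so e_1 = (0.5547, 0.8321).
e_1·a_2 = 0.5547·(-3) + 0.8321·(-2) = -3.3282.
u_2 = a_2 + 3.3282·e_1 = (-1.1538, 0.7692).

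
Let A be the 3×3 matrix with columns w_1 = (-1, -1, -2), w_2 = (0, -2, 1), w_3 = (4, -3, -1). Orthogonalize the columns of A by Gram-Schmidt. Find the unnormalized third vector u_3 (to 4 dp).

u_3 = (4.1667, -0.8333, -1.6667)

w_1 = (-1, -1, -2); ‖w_1‖ = 2.4495, so e_1 = (-0.4082, -0.4082, -0.8165).
e_1·w_2 = (-0.4082)·0 + (-0.4082)·(-2) + (-0.8165)·1 = 0.0000.
u_2 = w_2 + 0.0000·e_1 = (0.0000, -2.0000, 1.0000).
‖u_2‖ = 2.2361, so e_2 = (0.0000, -0.8944, 0.4472).
e_1·w_3 = (-0.4082)·4 + (-0.4082)·(-3) + (-0.8165)·(-1) = 0.4082; e_2·w_3 = 0.0000·4 + (-0.8944)·(-3) + 0.4472·(-1) = 2.2361.
u_3 = w_3 − 0.4082·e_1 − 2.2361·e_2 = (4.1667, -0.8333, -1.6667).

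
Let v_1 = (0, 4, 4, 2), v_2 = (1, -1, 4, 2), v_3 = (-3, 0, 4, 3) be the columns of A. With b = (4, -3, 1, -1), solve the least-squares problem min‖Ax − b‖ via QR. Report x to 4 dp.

x = (-0.3801, 1.4545, -0.8904)

v_1 = (0, 4, 4, 2); ‖v_1‖ = 6.0000, so e_1 = (0.0000, 0.6667, 0.6667, 0.3333).
e_1·v_2 = 0.0000·1 + 0.6667·(-1) + 0.6667·4 + 0.3333·2 = 2.6667.
u_2 = v_2 − 2.6667·e_1 = (1.0000, -2.7778, 2.2222, 1.1111).
‖u_2‖ = 3.8586, so e_2 = (0.2592, -0.7199, 0.5759, 0.2880).
e_1·v_3 = 0.0000·(-3) + 0.6667·0 + 0.6667·4 + 0.3333·3 = 3.6667; e_2·v_3 = 0.2592·(-3) + (-0.7199)·0 + 0.5759·4 + 0.2880·3 = 2.3900.
u_3 = v_3 − 3.6667·e_1 − 2.3900·e_2 = (-3.6194, -0.7239, 0.1791, 1.0896).
‖u_3‖ = 3.8527, so e_3 = (-0.9394, -0.1879, 0.0465, 0.2828).
Qᵀb = (-1.6667, 3.4843, -3.4304).
Back-substitute: x_3 = -3.4304/3.8527 = -0.8904.
x_2 = (3.4843 − 2.3900·(-0.8904))/3.8586 = 1.4545.
x_1 = (-1.6667 − 2.6667·1.4545 − 3.6667·(-0.8904))/6.0000 = -0.3801.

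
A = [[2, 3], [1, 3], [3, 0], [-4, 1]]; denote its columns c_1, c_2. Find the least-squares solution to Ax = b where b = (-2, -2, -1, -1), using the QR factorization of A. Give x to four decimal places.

e_1 = c_1/‖c_1‖ = (2, 1, 3, -4)/5.4772 = (0.3651, 0.1826, 0.5477, -0.7303).
r_{12} = e_1·c_2 = 0.9129.
u_2 = c_2 − 0.9129·e_1 = (2.6667, 2.8333, -0.5000, 1.6667).
‖u_2‖ = 4.2622, so e_2 = (0.6256, 0.6648, -0.1173, 0.3910).
Qᵀb = (-0.9129, -2.8545).
Back-substitute: x_2 = -2.8545/4.2622 = -0.6697.
x_1 = (-0.9129 − 0.9129·(-0.6697))/5.4772 = -0.0550.

x = (-0.0550, -0.6697)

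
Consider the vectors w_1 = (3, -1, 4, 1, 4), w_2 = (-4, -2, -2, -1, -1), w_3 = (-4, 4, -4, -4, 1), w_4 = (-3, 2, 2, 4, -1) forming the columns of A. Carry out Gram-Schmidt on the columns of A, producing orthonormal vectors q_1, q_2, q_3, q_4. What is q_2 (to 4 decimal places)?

q_2 = (-0.6472, -0.6849, 0.0377, -0.1257, 0.3079)

q_1 = w_1/‖w_1‖ = (3, -1, 4, 1, 4)/6.5574 = (0.4575, -0.1525, 0.6100, 0.1525, 0.6100).
r_{12} = q_1·w_2 = -3.5075.
u_2 = w_2 + 3.5075·q_1 = (-2.3953, -2.5349, 0.1395, -0.4651, 1.1395).
‖u_2‖ = 3.7010, so q_2 = (-0.6472, -0.6849, 0.0377, -0.1257, 0.3079).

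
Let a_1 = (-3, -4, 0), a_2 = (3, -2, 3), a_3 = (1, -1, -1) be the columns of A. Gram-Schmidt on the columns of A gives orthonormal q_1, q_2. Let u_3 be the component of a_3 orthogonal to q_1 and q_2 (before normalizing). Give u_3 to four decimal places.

a_1 = (-3, -4, 0); ‖a_1‖ = 5.0000, so q_1 = (-0.6000, -0.8000, 0.0000).
q_1·a_2 = (-0.6000)·3 + (-0.8000)·(-2) + 0.0000·3 = -0.2000.
u_2 = a_2 + 0.2000·q_1 = (2.8800, -2.1600, 3.0000).
‖u_2‖ = 4.6861, so q_2 = (0.6146, -0.4609, 0.6402).
q_1·a_3 = (-0.6000)·1 + (-0.8000)·(-1) + 0.0000·(-1) = 0.2000; q_2·a_3 = 0.6146·1 + (-0.4609)·(-1) + 0.6402·(-1) = 0.4353.
u_3 = a_3 − 0.2000·q_1 − 0.4353·q_2 = (0.8525, -0.6393, -1.2787).

u_3 = (0.8525, -0.6393, -1.2787)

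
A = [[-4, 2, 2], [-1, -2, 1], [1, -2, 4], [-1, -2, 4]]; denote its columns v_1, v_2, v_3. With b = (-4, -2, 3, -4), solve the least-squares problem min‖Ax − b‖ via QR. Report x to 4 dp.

x = (1.7766, 0.8794, 0.3865)

v_1 = (-4, -1, 1, -1); ‖v_1‖ = 4.3589, so e_1 = (-0.9177, -0.2294, 0.2294, -0.2294).
e_1·v_2 = (-0.9177)·2 + (-0.2294)·(-2) + 0.2294·(-2) + (-0.2294)·(-2) = -1.3765.
u_2 = v_2 + 1.3765·e_1 = (0.7368, -2.3158, -1.6842, -2.3158).
‖u_2‖ = 3.7557, so e_2 = (0.1962, -0.6166, -0.4484, -0.6166).
e_1·v_3 = (-0.9177)·2 + (-0.2294)·1 + 0.2294·4 + (-0.2294)·4 = -2.0647; e_2·v_3 = 0.1962·2 + (-0.6166)·1 + (-0.4484)·4 + (-0.6166)·4 = -4.4844.
u_3 = v_3 + 2.0647·e_1 + 4.4844·e_2 = (0.9851, -2.2388, 2.4627, 0.7612).
‖u_3‖ = 3.5534, so e_3 = (0.2772, -0.6300, 0.6930, 0.2142).
Qᵀb = (5.7354, 1.5695, 1.3735).
Back-substitute: x_3 = 1.3735/3.5534 = 0.3865.
x_2 = (1.5695 + 4.4844·0.3865)/3.7557 = 0.8794.
x_1 = (5.7354 + 1.3765·0.8794 + 2.0647·0.3865)/4.3589 = 1.7766.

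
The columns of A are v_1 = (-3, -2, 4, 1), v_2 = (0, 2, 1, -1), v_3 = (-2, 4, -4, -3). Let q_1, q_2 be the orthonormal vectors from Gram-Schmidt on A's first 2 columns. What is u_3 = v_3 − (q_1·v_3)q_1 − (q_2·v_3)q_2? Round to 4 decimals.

u_3 = (-3.9944, 0.5587, -2.3966, -1.2793)

q_1 = v_1/‖v_1‖ = (-3, -2, 4, 1)/5.4772 = (-0.5477, -0.3651, 0.7303, 0.1826).
r_{12} = q_1·v_2 = -0.1826.
u_2 = v_2 + 0.1826·q_1 = (-0.1000, 1.9333, 1.1333, -0.9667).
‖u_2‖ = 2.4427, so q_2 = (-0.0409, 0.7915, 0.4640, -0.3957).
r_{13} = q_1·v_3 = -3.8341; r_{23} = q_2·v_3 = 2.5791.
u_3 = v_3 + 3.8341·q_1 − 2.5791·q_2 = (-3.9944, 0.5587, -2.3966, -1.2793).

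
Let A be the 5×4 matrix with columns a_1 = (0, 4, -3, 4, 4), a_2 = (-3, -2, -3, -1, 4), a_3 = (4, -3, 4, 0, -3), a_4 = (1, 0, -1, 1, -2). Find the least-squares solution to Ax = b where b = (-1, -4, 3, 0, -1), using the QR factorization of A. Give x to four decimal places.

a_1 = (0, 4, -3, 4, 4); ‖a_1‖ = 7.5498, so q_1 = (0.0000, 0.5298, -0.3974, 0.5298, 0.5298).
q_1·a_2 = 0.0000·(-3) + 0.5298·(-2) + (-0.3974)·(-3) + 0.5298·(-1) + 0.5298·4 = 1.7219.
u_2 = a_2 − 1.7219·q_1 = (-3.0000, -2.9123, -2.3158, -1.9123, 3.0877).
‖u_2‖ = 6.0029, so q_2 = (-0.4998, -0.4851, -0.3858, -0.3186, 0.5144).
q_1·a_3 = 0.0000·4 + 0.5298·(-3) + (-0.3974)·4 + 0.5298·0 + 0.5298·(-3) = -4.7683; q_2·a_3 = (-0.4998)·4 + (-0.4851)·(-3) + (-0.3858)·4 + (-0.3186)·0 + 0.5144·(-3) = -3.6298.
u_3 = a_3 + 4.7683·q_1 + 3.6298·q_2 = (2.1860, -2.2347, 0.7050, 1.3700, 1.3934).
‖u_3‖ = 3.7533, so q_3 = (0.5824, -0.5954, 0.1878, 0.3650, 0.3712).
q_1·a_4 = 0.0000·1 + 0.5298·0 + (-0.3974)·(-1) + 0.5298·1 + 0.5298·(-2) = -0.1325; q_2·a_4 = (-0.4998)·1 + (-0.4851)·0 + (-0.3858)·(-1) + (-0.3186)·1 + 0.5144·(-2) = -1.4613; q_3·a_4 = 0.5824·1 + (-0.5954)·0 + 0.1878·(-1) + 0.3650·1 + 0.3712·(-2) = 0.0171.
u_4 = a_4 + 0.1325·q_1 + 1.4613·q_2 − 0.0171·q_3 = (0.2597, -0.6286, -1.6196, 0.5984, -1.1845).
‖u_4‖ = 2.2016, so q_4 = (0.1180, -0.2855, -0.7357, 0.2718, -0.5380).
Qᵀb = (-3.8411, 0.7686, 1.9913, -0.6449).
Back-substitute: x_4 = -0.6449/2.2016 = -0.2929.
x_3 = (1.9913 − 0.0171·(-0.2929))/3.7533 = 0.5319.
x_2 = (0.7686 + 3.6298·0.5319 + 1.4613·(-0.2929))/6.0029 = 0.3784.
x_1 = (-3.8411 − 1.7219·0.3784 + 4.7683·0.5319 + 0.1325·(-0.2929))/7.5498 = -0.2643.

x = (-0.2643, 0.3784, 0.5319, -0.2929)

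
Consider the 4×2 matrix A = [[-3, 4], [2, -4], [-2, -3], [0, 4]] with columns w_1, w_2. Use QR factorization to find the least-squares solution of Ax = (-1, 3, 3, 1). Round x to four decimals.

x = (-0.1591, -0.4075)

e_1 = w_1/‖w_1‖ = (-3, 2, -2, 0)/4.1231 = (-0.7276, 0.4851, -0.4851, 0.0000).
r_{12} = e_1·w_2 = -3.3955.
u_2 = w_2 + 3.3955·e_1 = (1.5294, -2.3529, -4.6471, 4.0000).
‖u_2‖ = 6.7432, so e_2 = (0.2268, -0.3489, -0.6891, 0.5932).
Qᵀb = (0.7276, -2.7479).
Back-substitute: x_2 = -2.7479/6.7432 = -0.4075.
x_1 = (0.7276 + 3.3955·(-0.4075))/4.1231 = -0.1591.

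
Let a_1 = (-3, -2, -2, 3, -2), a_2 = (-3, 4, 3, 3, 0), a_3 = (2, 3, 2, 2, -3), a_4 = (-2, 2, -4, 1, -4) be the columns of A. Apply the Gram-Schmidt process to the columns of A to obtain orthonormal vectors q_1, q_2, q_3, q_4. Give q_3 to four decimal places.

q_3 = (0.5915, 0.1884, 0.0665, 0.2737, -0.7317)

a_1 = (-3, -2, -2, 3, -2); ‖a_1‖ = 5.4772, so q_1 = (-0.5477, -0.3651, -0.3651, 0.5477, -0.3651).
q_1·a_2 = (-0.5477)·(-3) + (-0.3651)·4 + (-0.3651)·3 + 0.5477·3 + (-0.3651)·0 = 0.7303.
u_2 = a_2 − 0.7303·q_1 = (-2.6000, 4.2667, 3.2667, 2.6000, 0.2667).
‖u_2‖ = 6.5166, so q_2 = (-0.3990, 0.6547, 0.5013, 0.3990, 0.0409).
q_1·a_3 = (-0.5477)·2 + (-0.3651)·3 + (-0.3651)·2 + 0.5477·2 + (-0.3651)·(-3) = -0.7303; q_2·a_3 = (-0.3990)·2 + 0.6547·3 + 0.5013·2 + 0.3990·2 + 0.0409·(-3) = 2.8440.
u_3 = a_3 + 0.7303·q_1 − 2.8440·q_2 = (2.7347, 0.8713, 0.3077, 1.2653, -3.3830).
‖u_3‖ = 4.6237, so q_3 = (0.5915, 0.1884, 0.0665, 0.2737, -0.7317).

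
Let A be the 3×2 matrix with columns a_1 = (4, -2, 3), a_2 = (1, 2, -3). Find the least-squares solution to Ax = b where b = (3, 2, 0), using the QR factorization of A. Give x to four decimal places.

x = (0.5385, 0.8462)

e_1 = a_1/‖a_1‖ = (4, -2, 3)/5.3852 = (0.7428, -0.3714, 0.5571).
r_{12} = e_1·a_2 = -1.6713.
u_2 = a_2 + 1.6713·e_1 = (2.2414, 1.3793, -2.0690).
‖u_2‖ = 3.3477, so e_2 = (0.6695, 0.4120, -0.6180).
Qᵀb = (1.4856, 2.8326).
Back-substitute: x_2 = 2.8326/3.3477 = 0.8462.
x_1 = (1.4856 + 1.6713·0.8462)/5.3852 = 0.5385.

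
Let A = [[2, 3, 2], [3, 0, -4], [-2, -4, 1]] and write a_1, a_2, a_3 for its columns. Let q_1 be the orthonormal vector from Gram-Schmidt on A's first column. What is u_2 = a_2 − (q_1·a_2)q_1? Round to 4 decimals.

u_2 = (1.3529, -2.4706, -2.3529)

a_1 = (2, 3, -2); ‖a_1‖ = 4.1231, so q_1 = (0.4851, 0.7276, -0.4851).
q_1·a_2 = 0.4851·3 + 0.7276·0 + (-0.4851)·(-4) = 3.3955.
u_2 = a_2 − 3.3955·q_1 = (1.3529, -2.4706, -2.3529).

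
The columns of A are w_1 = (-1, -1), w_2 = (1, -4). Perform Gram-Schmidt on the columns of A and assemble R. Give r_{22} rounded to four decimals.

e_1 = w_1/‖w_1‖ = (-1, -1)/1.4142 = (-0.7071, -0.7071).
r_{12} = e_1·w_2 = 2.1213.
u_2 = w_2 − 2.1213·e_1 = (2.5000, -2.5000).
r_{22} = ‖u_2‖ = 3.5355.

r_{22} = 3.5355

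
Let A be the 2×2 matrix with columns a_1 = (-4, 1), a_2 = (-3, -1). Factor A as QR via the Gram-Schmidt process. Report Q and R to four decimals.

e_1 = a_1/‖a_1‖ = (-4, 1)/4.1231 = (-0.9701, 0.2425).
r_{12} = e_1·a_2 = 2.6679.
u_2 = a_2 − 2.6679·e_1 = (-0.4118, -1.6471).
‖u_2‖ = 1.6977, so e_2 = (-0.2425, -0.9701).

Q = [[-0.9701, -0.2425], [0.2425, -0.9701]], R = [[4.1231, 2.6679], [0.0000, 1.6977]]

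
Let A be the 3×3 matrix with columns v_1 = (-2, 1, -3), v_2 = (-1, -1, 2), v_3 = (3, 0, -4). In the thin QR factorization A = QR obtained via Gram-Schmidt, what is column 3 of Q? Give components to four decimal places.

q_3 = (0.1302, -0.9113, -0.3906)

v_1 = (-2, 1, -3); ‖v_1‖ = 3.7417, so q_1 = (-0.5345, 0.2673, -0.8018).
q_1·v_2 = (-0.5345)·(-1) + 0.2673·(-1) + (-0.8018)·2 = -1.3363.
u_2 = v_2 + 1.3363·q_1 = (-1.7143, -0.6429, 0.9286).
‖u_2‖ = 2.0529, so q_2 = (-0.8351, -0.3132, 0.4523).
q_1·v_3 = (-0.5345)·3 + 0.2673·0 + (-0.8018)·(-4) = 1.6036; q_2·v_3 = (-0.8351)·3 + (-0.3132)·0 + 0.4523·(-4) = -4.3145.
u_3 = v_3 − 1.6036·q_1 + 4.3145·q_2 = (0.2542, -1.7797, -0.7627).
‖u_3‖ = 1.9528, so q_3 = (0.1302, -0.9113, -0.3906).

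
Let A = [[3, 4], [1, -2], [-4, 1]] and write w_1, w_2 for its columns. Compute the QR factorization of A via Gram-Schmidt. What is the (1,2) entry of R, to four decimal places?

w_1 = (3, 1, -4); ‖w_1‖ = 5.0990, so e_1 = (0.5883, 0.1961, -0.7845).
r_{12} = e_1·w_2 = 1.1767.

r_{12} = 1.1767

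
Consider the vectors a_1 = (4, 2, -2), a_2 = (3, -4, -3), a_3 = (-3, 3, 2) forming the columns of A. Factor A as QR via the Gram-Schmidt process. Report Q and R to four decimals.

a_1 = (4, 2, -2); ‖a_1‖ = 4.8990, so e_1 = (0.8165, 0.4082, -0.4082).
e_1·a_2 = 0.8165·3 + 0.4082·(-4) + (-0.4082)·(-3) = 2.0412.
u_2 = a_2 − 2.0412·e_1 = (1.3333, -4.8333, -2.1667).
‖u_2‖ = 5.4620, so e_2 = (0.2441, -0.8849, -0.3967).
e_1·a_3 = 0.8165·(-3) + 0.4082·3 + (-0.4082)·2 = -2.0412; e_2·a_3 = 0.2441·(-3) + (-0.8849)·3 + (-0.3967)·2 = -4.1804.
u_3 = a_3 + 2.0412·e_1 + 4.1804·e_2 = (-0.3128, 0.1341, -0.4916).
‖u_3‖ = 0.5979, so e_3 = (-0.5232, 0.2242, -0.8222).

Q = [[0.8165, 0.2441, -0.5232], [0.4082, -0.8849, 0.2242], [-0.4082, -0.3967, -0.8222]], R = [[4.8990, 2.0412, -2.0412], [0.0000, 5.4620, -4.1804], [0.0000, 0.0000, 0.5979]]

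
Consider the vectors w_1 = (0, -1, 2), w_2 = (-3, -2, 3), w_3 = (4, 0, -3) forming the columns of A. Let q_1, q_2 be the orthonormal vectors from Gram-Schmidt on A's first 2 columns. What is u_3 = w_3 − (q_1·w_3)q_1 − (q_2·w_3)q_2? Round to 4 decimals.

w_1 = (0, -1, 2); ‖w_1‖ = 2.2361, so q_1 = (0.0000, -0.4472, 0.8944).
q_1·w_2 = 0.0000·(-3) + (-0.4472)·(-2) + 0.8944·3 = 3.5777.
u_2 = w_2 − 3.5777·q_1 = (-3.0000, -0.4000, -0.2000).
‖u_2‖ = 3.0332, so q_2 = (-0.9891, -0.1319, -0.0659).
q_1·w_3 = 0.0000·4 + (-0.4472)·0 + 0.8944·(-3) = -2.6833; q_2·w_3 = (-0.9891)·4 + (-0.1319)·0 + (-0.0659)·(-3) = -3.7585.
u_3 = w_3 + 2.6833·q_1 + 3.7585·q_2 = (0.2826, -1.6957, -0.8478).

u_3 = (0.2826, -1.6957, -0.8478)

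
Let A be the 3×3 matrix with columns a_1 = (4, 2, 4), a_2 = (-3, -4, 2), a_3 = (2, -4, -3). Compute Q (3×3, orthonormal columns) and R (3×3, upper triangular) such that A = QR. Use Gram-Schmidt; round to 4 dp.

Q = [[0.6667, -0.3333, 0.6667], [0.3333, -0.6667, -0.6667], [0.6667, 0.6667, -0.3333]], R = [[6.0000, -2.0000, -2.0000], [0.0000, 5.0000, 0.0000], [0.0000, 0.0000, 5.0000]]

e_1 = a_1/‖a_1‖ = (4, 2, 4)/6.0000 = (0.6667, 0.3333, 0.6667).
r_{12} = e_1·a_2 = -2.0000.
u_2 = a_2 + 2.0000·e_1 = (-1.6667, -3.3333, 3.3333).
‖u_2‖ = 5.0000, so e_2 = (-0.3333, -0.6667, 0.6667).
r_{13} = e_1·a_3 = -2.0000; r_{23} = e_2·a_3 = 0.0000.
u_3 = a_3 + 2.0000·e_1 − 0.0000·e_2 = (3.3333, -3.3333, -1.6667).
‖u_3‖ = 5.0000, so e_3 = (0.6667, -0.6667, -0.3333).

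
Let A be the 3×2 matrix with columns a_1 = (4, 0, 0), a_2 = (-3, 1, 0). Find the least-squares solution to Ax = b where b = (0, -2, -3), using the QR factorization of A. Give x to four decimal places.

x = (-1.5000, -2.0000)

a_1 = (4, 0, 0); ‖a_1‖ = 4.0000, so q_1 = (1.0000, 0.0000, 0.0000).
q_1·a_2 = 1.0000·(-3) + 0.0000·1 + 0.0000·0 = -3.0000.
u_2 = a_2 + 3.0000·q_1 = (0.0000, 1.0000, 0.0000).
‖u_2‖ = 1.0000, so q_2 = (0.0000, 1.0000, 0.0000).
Qᵀb = (0.0000, -2.0000).
Back-substitute: x_2 = -2.0000/1.0000 = -2.0000.
x_1 = (0.0000 + 3.0000·(-2.0000))/4.0000 = -1.5000.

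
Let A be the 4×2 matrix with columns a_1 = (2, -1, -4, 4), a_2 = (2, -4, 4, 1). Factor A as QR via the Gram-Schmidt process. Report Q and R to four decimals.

a_1 = (2, -1, -4, 4); ‖a_1‖ = 6.0828, so e_1 = (0.3288, -0.1644, -0.6576, 0.6576).
e_1·a_2 = 0.3288·2 + (-0.1644)·(-4) + (-0.6576)·4 + 0.6576·1 = -0.6576.
u_2 = a_2 + 0.6576·e_1 = (2.2162, -4.1081, 3.5676, 1.4324).
‖u_2‖ = 6.0471, so e_2 = (0.3665, -0.6794, 0.5900, 0.2369).

Q = [[0.3288, 0.3665], [-0.1644, -0.6794], [-0.6576, 0.5900], [0.6576, 0.2369]], R = [[6.0828, -0.6576], [0.0000, 6.0471]]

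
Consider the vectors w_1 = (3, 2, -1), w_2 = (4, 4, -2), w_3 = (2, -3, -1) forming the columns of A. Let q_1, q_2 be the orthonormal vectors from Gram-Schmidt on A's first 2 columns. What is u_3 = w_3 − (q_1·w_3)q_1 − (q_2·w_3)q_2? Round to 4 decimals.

u_3 = (0.0000, -1.0000, -2.0000)

w_1 = (3, 2, -1); ‖w_1‖ = 3.7417, so q_1 = (0.8018, 0.5345, -0.2673).
q_1·w_2 = 0.8018·4 + 0.5345·4 + (-0.2673)·(-2) = 5.8797.
u_2 = w_2 − 5.8797·q_1 = (-0.7143, 0.8571, -0.4286).
‖u_2‖ = 1.1952, so q_2 = (-0.5976, 0.7171, -0.3586).
q_1·w_3 = 0.8018·2 + 0.5345·(-3) + (-0.2673)·(-1) = 0.2673; q_2·w_3 = (-0.5976)·2 + 0.7171·(-3) + (-0.3586)·(-1) = -2.9881.
u_3 = w_3 − 0.2673·q_1 + 2.9881·q_2 = (0.0000, -1.0000, -2.0000).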